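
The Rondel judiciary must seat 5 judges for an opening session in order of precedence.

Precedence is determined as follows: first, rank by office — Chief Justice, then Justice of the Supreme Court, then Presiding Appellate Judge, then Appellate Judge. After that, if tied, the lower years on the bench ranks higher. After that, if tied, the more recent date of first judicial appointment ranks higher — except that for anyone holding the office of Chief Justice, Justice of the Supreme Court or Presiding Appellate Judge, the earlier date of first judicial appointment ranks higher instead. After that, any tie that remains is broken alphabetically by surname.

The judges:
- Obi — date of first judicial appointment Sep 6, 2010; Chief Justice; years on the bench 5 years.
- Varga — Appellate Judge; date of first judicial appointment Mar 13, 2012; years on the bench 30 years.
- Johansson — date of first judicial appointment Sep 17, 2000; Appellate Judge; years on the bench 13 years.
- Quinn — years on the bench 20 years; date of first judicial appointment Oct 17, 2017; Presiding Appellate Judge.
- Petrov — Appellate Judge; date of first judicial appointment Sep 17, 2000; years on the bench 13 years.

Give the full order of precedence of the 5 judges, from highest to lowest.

By office: Obi (Chief Justice); then Quinn (Presiding Appellate Judge); then Johansson, Petrov and Varga (Appellate Judge).
Among Johansson, Petrov and Varga, by years on the bench (lower first): Johansson and Petrov (13 years) before Varga (30 years).
Johansson and Petrov both have date of first judicial appointment Sep 17, 2000, so the next rule applies.
Among Johansson and Petrov, alphabetically by surname: Johansson before Petrov.
Full order: Obi, Quinn, Johansson, Petrov, Varga.

Obi, Quinn, Johansson, Petrov, Varga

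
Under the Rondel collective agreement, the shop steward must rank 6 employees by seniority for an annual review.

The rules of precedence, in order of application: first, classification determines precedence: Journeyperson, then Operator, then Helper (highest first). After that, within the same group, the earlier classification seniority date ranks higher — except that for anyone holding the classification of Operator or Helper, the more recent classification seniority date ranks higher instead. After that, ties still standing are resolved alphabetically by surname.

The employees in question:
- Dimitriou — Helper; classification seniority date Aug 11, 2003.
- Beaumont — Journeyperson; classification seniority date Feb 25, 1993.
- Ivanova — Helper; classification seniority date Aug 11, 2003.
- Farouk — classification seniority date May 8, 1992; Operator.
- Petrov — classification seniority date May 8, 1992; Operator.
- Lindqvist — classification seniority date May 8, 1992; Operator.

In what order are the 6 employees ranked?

By classification: Beaumont (Journeyperson); then Farouk, Lindqvist and Petrov (Operator); then Dimitriou and Ivanova (Helper).
Farouk, Lindqvist and Petrov all have classification seniority date May 8, 1992, so the next rule applies.
Among Farouk, Lindqvist and Petrov, alphabetically by surname: Farouk before Lindqvist before Petrov.
Dimitriou and Ivanova both have classification seniority date Aug 11, 2003, so the next rule applies.
Among Dimitriou and Ivanova, alphabetically by surname: Dimitriou before Ivanova.
Full order: Beaumont, Farouk, Lindqvist, Petrov, Dimitriou, Ivanova.

Beaumont, Farouk, Lindqvist, Petrov, Dimitriou, Ivanova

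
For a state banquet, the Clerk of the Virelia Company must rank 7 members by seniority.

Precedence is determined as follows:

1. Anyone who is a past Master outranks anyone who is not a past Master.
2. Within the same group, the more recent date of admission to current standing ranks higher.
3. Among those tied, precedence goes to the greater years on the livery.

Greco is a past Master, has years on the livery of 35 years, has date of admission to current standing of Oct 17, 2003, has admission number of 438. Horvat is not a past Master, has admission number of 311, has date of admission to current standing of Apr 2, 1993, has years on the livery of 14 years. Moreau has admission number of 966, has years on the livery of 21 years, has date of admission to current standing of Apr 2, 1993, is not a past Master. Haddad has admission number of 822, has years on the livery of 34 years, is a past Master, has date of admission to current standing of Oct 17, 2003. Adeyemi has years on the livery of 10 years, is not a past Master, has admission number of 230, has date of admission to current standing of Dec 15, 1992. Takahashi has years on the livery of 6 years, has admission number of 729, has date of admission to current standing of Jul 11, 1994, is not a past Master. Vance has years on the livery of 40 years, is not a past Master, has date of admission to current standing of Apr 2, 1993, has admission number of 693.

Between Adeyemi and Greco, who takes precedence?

By the first rule: Greco and Haddad (both a past Master); then Takahashi, Vance, Moreau, Horvat and Adeyemi (each not a past Master).
Greco and Haddad both have date of admission to current standing Oct 17, 2003, so the next rule applies.
Among Greco and Haddad, by years on the livery (higher first): Greco (35 years) before Haddad (34 years).
Among Takahashi, Vance, Moreau, Horvat and Adeyemi, by date of admission to current standing (later first): Takahashi (Jul 11, 1994) before Vance, Moreau and Horvat (Apr 2, 1993) before Adeyemi (Dec 15, 1992).
Among Vance, Moreau and Horvat, by years on the livery (higher first): Vance (40 years) before Moreau (21 years) before Horvat (14 years).
So Greco takes precedence.

Greco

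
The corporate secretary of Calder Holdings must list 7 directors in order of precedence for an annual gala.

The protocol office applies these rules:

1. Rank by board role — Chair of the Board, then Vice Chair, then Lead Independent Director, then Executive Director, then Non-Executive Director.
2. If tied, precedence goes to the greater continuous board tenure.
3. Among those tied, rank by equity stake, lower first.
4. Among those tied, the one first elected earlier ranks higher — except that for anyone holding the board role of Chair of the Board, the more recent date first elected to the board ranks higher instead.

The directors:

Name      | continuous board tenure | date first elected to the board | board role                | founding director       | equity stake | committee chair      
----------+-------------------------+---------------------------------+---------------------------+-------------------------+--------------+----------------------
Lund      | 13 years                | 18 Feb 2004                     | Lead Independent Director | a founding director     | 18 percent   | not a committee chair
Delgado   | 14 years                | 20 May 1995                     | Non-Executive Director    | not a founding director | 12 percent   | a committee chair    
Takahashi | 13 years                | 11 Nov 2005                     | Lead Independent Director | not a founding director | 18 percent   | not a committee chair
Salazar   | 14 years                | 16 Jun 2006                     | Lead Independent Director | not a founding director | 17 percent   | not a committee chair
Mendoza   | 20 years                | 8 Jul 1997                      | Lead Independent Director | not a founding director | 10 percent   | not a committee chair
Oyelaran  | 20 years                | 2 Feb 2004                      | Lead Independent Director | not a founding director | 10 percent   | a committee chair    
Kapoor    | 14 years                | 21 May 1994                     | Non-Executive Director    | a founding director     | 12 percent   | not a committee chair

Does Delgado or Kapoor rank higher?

By board role: Mendoza, Oyelaran, Salazar, Lund and Takahashi (Lead Independent Director); then Kapoor and Delgado (Non-Executive Director).
Among Mendoza, Oyelaran, Salazar, Lund and Takahashi, by continuous board tenure (higher first): Mendoza and Oyelaran (20 years) before Salazar (14 years) before Lund and Takahashi (13 years).
Mendoza and Oyelaran both have equity stake 10 percent, so the next rule applies.
Among Mendoza and Oyelaran, by date first elected to the board (earlier first): Mendoza (8 Jul 1997) before Oyelaran (2 Feb 2004).
Lund and Takahashi both have equity stake 18 percent, so the next rule applies.
Among Lund and Takahashi, by date first elected to the board (earlier first): Lund (18 Feb 2004) before Takahashi (11 Nov 2005).
Kapoor and Delgado both have continuous board tenure 14 years, so the next rule applies.
Kapoor and Delgado both have equity stake 12 percent, so the next rule applies.
Among Kapoor and Delgado, by date first elected to the board (earlier first): Kapoor (21 May 1994) before Delgado (20 May 1995).
So Kapoor takes precedence.

Kapoor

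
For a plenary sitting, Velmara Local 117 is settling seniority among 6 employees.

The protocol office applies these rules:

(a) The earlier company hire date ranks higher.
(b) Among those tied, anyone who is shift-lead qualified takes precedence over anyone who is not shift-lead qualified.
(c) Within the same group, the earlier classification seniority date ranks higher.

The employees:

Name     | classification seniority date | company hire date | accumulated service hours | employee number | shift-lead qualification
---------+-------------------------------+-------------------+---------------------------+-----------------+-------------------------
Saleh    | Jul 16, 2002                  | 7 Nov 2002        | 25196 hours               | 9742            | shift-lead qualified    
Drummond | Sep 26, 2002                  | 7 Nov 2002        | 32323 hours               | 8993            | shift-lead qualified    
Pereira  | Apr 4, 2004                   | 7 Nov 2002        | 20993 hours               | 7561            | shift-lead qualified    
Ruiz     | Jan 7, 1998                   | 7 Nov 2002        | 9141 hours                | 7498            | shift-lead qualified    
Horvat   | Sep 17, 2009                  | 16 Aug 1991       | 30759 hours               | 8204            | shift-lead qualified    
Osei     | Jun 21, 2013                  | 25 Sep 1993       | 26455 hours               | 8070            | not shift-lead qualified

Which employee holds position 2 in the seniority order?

By company hire date (earlier first): Horvat (16 Aug 1991); then Osei (25 Sep 1993); then Ruiz, Saleh, Drummond and Pereira (each 7 Nov 2002).
Ruiz, Saleh, Drummond and Pereira are each shift-lead qualified, so the next rule applies.
Among Ruiz, Saleh, Drummond and Pereira, by classification seniority date (earlier first): Ruiz (Jan 7, 1998) before Saleh (Jul 16, 2002) before Drummond (Sep 26, 2002) before Pereira (Apr 4, 2004).
Order: Horvat, Osei, Ruiz, Saleh, Drummond, Pereira.

Osei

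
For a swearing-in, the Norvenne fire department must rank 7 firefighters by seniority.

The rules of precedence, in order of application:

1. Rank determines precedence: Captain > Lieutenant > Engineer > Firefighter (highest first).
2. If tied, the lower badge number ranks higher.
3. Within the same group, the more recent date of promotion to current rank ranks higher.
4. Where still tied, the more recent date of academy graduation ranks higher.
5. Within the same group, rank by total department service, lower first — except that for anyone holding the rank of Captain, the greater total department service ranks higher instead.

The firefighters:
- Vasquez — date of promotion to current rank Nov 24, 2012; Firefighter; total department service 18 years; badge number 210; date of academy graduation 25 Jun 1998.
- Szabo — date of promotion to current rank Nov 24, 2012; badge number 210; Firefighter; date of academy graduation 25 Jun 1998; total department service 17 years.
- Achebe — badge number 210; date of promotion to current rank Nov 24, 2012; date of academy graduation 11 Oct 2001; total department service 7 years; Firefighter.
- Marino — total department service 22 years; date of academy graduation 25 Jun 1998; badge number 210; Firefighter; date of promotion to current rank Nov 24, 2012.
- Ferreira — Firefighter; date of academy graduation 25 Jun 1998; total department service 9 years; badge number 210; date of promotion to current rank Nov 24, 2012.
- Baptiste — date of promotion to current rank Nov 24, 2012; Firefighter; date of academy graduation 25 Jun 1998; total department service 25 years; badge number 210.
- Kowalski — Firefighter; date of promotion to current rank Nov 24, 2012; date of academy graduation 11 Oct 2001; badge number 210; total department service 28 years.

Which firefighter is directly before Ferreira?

By rank: Achebe, Kowalski, Ferreira, Szabo, Vasquez, Marino and Baptiste (Firefighter).
Achebe, Kowalski, Ferreira, Szabo, Vasquez, Marino and Baptiste all have badge number 210, so the next rule applies.
Achebe, Kowalski, Ferreira, Szabo, Vasquez, Marino and Baptiste all have date of promotion to current rank Nov 24, 2012, so the next rule applies.
Among Achebe, Kowalski, Ferreira, Szabo, Vasquez, Marino and Baptiste, by date of academy graduation (later first): Achebe and Kowalski (11 Oct 2001) before Ferreira, Szabo, Vasquez, Marino and Baptiste (25 Jun 1998).
Among Achebe and Kowalski, by total department service (lower first): Achebe (7 years) before Kowalski (28 years).
Among Ferreira, Szabo, Vasquez, Marino and Baptiste, by total department service (lower first): Ferreira (9 years) before Szabo (17 years) before Vasquez (18 years) before Marino (22 years) before Baptiste (25 years).
Order: Achebe, Kowalski, Ferreira, Szabo, Vasquez, Marino, Baptiste.

Kowalski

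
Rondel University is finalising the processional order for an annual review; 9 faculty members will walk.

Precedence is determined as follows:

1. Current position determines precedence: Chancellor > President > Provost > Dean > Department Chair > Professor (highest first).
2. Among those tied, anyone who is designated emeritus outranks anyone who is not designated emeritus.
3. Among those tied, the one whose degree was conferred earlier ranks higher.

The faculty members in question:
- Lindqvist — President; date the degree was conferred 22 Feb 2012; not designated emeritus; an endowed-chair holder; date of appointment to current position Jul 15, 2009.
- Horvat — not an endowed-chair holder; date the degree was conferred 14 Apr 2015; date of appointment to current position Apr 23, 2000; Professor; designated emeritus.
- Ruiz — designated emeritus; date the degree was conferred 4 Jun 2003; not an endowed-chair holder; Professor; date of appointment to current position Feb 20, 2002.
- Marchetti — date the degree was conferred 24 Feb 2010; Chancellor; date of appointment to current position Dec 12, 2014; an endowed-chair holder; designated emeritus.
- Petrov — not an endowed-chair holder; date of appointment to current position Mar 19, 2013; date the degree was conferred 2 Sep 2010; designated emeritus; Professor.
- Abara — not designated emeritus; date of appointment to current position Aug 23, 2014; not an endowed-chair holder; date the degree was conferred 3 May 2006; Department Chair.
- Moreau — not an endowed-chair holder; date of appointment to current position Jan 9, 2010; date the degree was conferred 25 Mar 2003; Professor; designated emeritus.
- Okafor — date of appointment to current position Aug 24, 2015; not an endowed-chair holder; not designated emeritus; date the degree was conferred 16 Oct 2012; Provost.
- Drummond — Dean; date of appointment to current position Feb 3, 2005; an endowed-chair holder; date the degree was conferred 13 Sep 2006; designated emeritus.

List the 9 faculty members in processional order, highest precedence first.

Marchetti, Lindqvist, Okafor, Drummond, Abara, Moreau, Ruiz, Petrov, Horvat

By current position: Marchetti (Chancellor); then Lindqvist (President); then Okafor (Provost); then Drummond (Dean); then Abara (Department Chair); then Moreau, Ruiz, Petrov and Horvat (Professor).
Moreau, Ruiz, Petrov and Horvat are each designated emeritus, so the next rule applies.
Among Moreau, Ruiz, Petrov and Horvat, by date the degree was conferred (earlier first): Moreau (25 Mar 2003) before Ruiz (4 Jun 2003) before Petrov (2 Sep 2010) before Horvat (14 Apr 2015).
Full order: Marchetti, Lindqvist, Okafor, Drummond, Abara, Moreau, Ruiz, Petrov, Horvat.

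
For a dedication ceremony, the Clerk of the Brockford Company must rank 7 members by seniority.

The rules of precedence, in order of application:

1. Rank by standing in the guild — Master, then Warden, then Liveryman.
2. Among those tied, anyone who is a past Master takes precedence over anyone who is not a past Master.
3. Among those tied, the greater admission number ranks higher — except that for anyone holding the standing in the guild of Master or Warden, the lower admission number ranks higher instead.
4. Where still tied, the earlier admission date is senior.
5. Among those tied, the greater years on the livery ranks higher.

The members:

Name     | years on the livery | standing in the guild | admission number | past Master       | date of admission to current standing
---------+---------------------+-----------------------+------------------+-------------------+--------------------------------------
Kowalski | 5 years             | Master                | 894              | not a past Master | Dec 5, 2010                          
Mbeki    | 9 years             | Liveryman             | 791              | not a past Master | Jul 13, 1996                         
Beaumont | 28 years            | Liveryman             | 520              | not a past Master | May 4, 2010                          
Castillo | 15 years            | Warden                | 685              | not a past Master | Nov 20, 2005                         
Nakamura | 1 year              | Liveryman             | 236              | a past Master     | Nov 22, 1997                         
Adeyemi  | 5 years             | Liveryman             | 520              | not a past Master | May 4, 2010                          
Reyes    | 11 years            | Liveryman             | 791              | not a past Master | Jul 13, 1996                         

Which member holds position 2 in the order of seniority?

Castillo

By standing in the guild: Kowalski (Master); then Castillo (Warden); then Nakamura, Reyes, Mbeki, Beaumont and Adeyemi (Liveryman).
Among Nakamura, Reyes, Mbeki, Beaumont and Adeyemi, a past Master before not a past Master: Nakamura (a past Master) before Reyes, Mbeki, Beaumont and Adeyemi (not a past Master).
Among Reyes, Mbeki, Beaumont and Adeyemi, by admission number (higher first): Reyes and Mbeki (791) before Beaumont and Adeyemi (520).
Reyes and Mbeki both have date of admission to current standing Jul 13, 1996, so the next rule applies.
Among Reyes and Mbeki, by years on the livery (higher first): Reyes (11 years) before Mbeki (9 years).
Beaumont and Adeyemi both have date of admission to current standing May 4, 2010, so the next rule applies.
Among Beaumont and Adeyemi, by years on the livery (higher first): Beaumont (28 years) before Adeyemi (5 years).
Order: Kowalski, Castillo, Nakamura, Reyes, Mbeki, Beaumont, Adeyemi.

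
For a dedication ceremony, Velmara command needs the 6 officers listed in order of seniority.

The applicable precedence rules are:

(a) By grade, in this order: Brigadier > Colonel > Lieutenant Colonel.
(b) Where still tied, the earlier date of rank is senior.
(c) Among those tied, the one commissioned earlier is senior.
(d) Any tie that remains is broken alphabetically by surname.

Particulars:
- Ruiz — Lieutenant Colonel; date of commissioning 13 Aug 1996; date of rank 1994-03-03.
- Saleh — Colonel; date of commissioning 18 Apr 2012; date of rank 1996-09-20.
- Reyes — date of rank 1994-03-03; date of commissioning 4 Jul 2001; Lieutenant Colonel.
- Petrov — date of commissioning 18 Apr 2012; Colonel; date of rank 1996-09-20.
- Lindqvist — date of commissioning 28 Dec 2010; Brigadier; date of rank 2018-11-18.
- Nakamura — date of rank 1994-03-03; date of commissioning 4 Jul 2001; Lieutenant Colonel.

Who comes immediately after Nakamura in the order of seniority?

Reyes

By grade: Lindqvist (Brigadier); then Petrov and Saleh (Colonel); then Ruiz, Nakamura and Reyes (Lieutenant Colonel).
Petrov and Saleh both have date of rank 1996-09-20, so the next rule applies.
Petrov and Saleh both have date of commissioning 18 Apr 2012, so the next rule applies.
Among Petrov and Saleh, alphabetically by surname: Petrov before Saleh.
Ruiz, Nakamura and Reyes all have date of rank 1994-03-03, so the next rule applies.
Among Ruiz, Nakamura and Reyes, by date of commissioning (earlier first): Ruiz (13 Aug 1996) before Nakamura and Reyes (4 Jul 2001).
Among Nakamura and Reyes, alphabetically by surname: Nakamura before Reyes.
Order: Lindqvist, Petrov, Saleh, Ruiz, Nakamura, Reyes.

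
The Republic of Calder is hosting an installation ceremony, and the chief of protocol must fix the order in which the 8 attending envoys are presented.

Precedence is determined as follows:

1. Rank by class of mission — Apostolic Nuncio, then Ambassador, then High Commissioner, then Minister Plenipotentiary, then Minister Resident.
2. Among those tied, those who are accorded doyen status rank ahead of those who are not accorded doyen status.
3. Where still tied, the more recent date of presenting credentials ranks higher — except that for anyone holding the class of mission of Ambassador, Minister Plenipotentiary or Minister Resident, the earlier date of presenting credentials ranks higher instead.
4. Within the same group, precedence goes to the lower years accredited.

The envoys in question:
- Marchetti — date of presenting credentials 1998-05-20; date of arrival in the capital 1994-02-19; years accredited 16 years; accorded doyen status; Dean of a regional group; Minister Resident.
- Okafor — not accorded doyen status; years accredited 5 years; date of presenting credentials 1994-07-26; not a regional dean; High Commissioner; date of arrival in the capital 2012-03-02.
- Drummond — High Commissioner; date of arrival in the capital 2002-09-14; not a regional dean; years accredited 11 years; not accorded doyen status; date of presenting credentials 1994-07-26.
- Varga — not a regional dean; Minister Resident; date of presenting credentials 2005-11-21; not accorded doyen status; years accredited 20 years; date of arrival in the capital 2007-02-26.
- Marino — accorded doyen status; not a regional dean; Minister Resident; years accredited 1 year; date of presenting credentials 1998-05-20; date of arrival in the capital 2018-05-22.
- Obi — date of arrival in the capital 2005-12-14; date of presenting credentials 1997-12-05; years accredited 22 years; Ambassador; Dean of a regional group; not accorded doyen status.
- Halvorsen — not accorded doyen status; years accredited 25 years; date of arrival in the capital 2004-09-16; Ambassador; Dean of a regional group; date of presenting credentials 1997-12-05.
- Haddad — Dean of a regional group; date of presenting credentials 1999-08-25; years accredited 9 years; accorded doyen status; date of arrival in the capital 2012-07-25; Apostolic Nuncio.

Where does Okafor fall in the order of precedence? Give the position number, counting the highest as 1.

4

By class of mission: Haddad (Apostolic Nuncio); then Obi and Halvorsen (Ambassador); then Okafor and Drummond (High Commissioner); then Marino, Marchetti and Varga (Minister Resident).
Obi and Halvorsen are each not accorded doyen status, so the next rule applies.
Obi and Halvorsen both have date of presenting credentials 1997-12-05, so the next rule applies.
Among Obi and Halvorsen, by years accredited (lower first): Obi (22 years) before Halvorsen (25 years).
Okafor and Drummond are each not accorded doyen status, so the next rule applies.
Okafor and Drummond both have date of presenting credentials 1994-07-26, so the next rule applies.
Among Okafor and Drummond, by years accredited (lower first): Okafor (5 years) before Drummond (11 years).
Among Marino, Marchetti and Varga, accorded doyen status before not accorded doyen status: Marino and Marchetti (accorded doyen status) before Varga (not accorded doyen status).
Marino and Marchetti both have date of presenting credentials 1998-05-20, so the next rule applies.
Among Marino and Marchetti, by years accredited (lower first): Marino (1 year) before Marchetti (16 years).
Order: Haddad, Obi, Halvorsen, Okafor, Drummond, Marino, Marchetti, Varga. So position 4.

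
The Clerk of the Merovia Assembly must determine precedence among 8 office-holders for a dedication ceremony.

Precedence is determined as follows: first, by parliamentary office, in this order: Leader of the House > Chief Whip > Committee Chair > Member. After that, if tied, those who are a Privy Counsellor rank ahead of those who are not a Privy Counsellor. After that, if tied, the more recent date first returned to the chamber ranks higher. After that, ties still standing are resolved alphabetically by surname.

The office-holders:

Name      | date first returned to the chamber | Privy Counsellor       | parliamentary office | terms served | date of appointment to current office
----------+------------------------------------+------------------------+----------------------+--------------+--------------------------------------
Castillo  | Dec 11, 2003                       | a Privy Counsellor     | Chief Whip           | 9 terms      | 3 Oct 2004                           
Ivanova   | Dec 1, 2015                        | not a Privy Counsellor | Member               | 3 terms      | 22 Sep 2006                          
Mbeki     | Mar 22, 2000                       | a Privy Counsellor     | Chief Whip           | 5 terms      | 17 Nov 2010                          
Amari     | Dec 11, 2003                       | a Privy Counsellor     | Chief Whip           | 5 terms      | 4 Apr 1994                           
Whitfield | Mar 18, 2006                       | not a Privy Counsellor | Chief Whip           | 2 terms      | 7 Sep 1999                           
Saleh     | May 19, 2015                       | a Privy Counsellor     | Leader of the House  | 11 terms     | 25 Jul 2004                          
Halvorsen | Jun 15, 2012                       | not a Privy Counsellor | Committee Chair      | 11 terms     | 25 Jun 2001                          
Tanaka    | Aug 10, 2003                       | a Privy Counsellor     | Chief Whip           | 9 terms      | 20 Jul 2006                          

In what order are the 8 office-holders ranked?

By parliamentary office: Saleh (Leader of the House); then Amari, Castillo, Tanaka, Mbeki and Whitfield (Chief Whip); then Halvorsen (Committee Chair); then Ivanova (Member).
Among Amari, Castillo, Tanaka, Mbeki and Whitfield, a Privy Counsellor before not a Privy Counsellor: Amari, Castillo, Tanaka and Mbeki (a Privy Counsellor) before Whitfield (not a Privy Counsellor).
Among Amari, Castillo, Tanaka and Mbeki, by date first returned to the chamber (later first): Amari and Castillo (Dec 11, 2003) before Tanaka (Aug 10, 2003) before Mbeki (Mar 22, 2000).
Among Amari and Castillo, alphabetically by surname: Amari before Castillo.
Full order: Saleh, Amari, Castillo, Tanaka, Mbeki, Whitfield, Halvorsen, Ivanova.

Saleh, Amari, Castillo, Tanaka, Mbeki, Whitfield, Halvorsen, Ivanova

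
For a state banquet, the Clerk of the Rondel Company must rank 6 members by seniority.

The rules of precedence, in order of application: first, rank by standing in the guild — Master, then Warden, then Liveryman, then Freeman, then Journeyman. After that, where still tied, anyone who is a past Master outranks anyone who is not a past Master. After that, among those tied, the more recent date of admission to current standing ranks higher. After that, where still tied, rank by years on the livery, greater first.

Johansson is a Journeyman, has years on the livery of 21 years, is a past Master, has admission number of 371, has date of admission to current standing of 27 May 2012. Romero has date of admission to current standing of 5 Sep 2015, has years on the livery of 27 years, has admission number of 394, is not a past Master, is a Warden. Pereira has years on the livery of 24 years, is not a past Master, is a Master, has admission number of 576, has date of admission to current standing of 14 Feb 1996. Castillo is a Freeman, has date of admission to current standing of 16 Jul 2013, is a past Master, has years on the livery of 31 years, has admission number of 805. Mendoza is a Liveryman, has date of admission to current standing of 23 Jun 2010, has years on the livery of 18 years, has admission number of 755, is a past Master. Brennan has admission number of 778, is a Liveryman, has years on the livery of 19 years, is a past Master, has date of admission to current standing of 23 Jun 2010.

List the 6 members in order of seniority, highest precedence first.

By standing in the guild: Pereira (Master); then Romero (Warden); then Brennan and Mendoza (Liveryman); then Castillo (Freeman); then Johansson (Journeyman).
Brennan and Mendoza are each a past Master, so the next rule applies.
Brennan and Mendoza both have date of admission to current standing 23 Jun 2010, so the next rule applies.
Among Brennan and Mendoza, by years on the livery (higher first): Brennan (19 years) before Mendoza (18 years).
Full order: Pereira, Romero, Brennan, Mendoza, Castillo, Johansson.

Pereira, Romero, Brennan, Mendoza, Castillo, Johansson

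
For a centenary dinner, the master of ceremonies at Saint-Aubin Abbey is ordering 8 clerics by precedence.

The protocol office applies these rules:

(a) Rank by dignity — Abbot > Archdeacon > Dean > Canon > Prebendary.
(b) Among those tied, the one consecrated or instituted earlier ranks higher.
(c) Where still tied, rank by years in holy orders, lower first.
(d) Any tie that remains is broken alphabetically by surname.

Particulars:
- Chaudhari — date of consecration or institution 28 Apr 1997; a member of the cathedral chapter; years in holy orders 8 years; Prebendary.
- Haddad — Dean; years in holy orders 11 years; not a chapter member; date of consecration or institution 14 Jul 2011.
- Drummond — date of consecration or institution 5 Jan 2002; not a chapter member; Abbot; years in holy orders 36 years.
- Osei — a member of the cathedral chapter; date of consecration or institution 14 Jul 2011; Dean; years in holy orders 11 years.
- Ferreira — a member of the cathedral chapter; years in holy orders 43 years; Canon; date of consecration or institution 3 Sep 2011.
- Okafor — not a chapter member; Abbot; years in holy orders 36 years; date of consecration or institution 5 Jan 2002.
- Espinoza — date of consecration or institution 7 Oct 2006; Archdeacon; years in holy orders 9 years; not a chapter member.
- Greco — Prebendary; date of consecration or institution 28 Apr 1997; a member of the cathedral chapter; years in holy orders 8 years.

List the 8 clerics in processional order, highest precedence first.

Drummond, Okafor, Espinoza, Haddad, Osei, Ferreira, Chaudhari, Greco

By dignity: Drummond and Okafor (Abbot); then Espinoza (Archdeacon); then Haddad and Osei (Dean); then Ferreira (Canon); then Chaudhari and Greco (Prebendary).
Drummond and Okafor both have date of consecration or institution 5 Jan 2002, so the next rule applies.
Drummond and Okafor both have years in holy orders 36 years, so the next rule applies.
Among Drummond and Okafor, alphabetically by surname: Drummond before Okafor.
Haddad and Osei both have date of consecration or institution 14 Jul 2011, so the next rule applies.
Haddad and Osei both have years in holy orders 11 years, so the next rule applies.
Among Haddad and Osei, alphabetically by surname: Haddad before Osei.
Chaudhari and Greco both have date of consecration or institution 28 Apr 1997, so the next rule applies.
Chaudhari and Greco both have years in holy orders 8 years, so the next rule applies.
Among Chaudhari and Greco, alphabetically by surname: Chaudhari before Greco.
Full order: Drummond, Okafor, Espinoza, Haddad, Osei, Ferreira, Chaudhari, Greco.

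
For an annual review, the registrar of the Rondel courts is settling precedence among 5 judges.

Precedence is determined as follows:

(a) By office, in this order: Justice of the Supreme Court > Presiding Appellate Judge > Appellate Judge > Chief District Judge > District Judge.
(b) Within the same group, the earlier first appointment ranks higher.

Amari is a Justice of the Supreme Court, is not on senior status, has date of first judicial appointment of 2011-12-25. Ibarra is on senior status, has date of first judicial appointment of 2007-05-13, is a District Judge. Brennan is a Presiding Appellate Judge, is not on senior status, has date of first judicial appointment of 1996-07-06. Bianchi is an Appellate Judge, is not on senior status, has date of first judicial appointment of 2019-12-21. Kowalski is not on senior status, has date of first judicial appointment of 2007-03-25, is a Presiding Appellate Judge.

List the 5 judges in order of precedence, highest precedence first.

Amari, Brennan, Kowalski, Bianchi, Ibarra

By office: Amari (Justice of the Supreme Court); then Brennan and Kowalski (Presiding Appellate Judge); then Bianchi (Appellate Judge); then Ibarra (District Judge).
Among Brennan and Kowalski, by date of first judicial appointment (earlier first): Brennan (1996-07-06) before Kowalski (2007-03-25).
Full order: Amari, Brennan, Kowalski, Bianchi, Ibarra.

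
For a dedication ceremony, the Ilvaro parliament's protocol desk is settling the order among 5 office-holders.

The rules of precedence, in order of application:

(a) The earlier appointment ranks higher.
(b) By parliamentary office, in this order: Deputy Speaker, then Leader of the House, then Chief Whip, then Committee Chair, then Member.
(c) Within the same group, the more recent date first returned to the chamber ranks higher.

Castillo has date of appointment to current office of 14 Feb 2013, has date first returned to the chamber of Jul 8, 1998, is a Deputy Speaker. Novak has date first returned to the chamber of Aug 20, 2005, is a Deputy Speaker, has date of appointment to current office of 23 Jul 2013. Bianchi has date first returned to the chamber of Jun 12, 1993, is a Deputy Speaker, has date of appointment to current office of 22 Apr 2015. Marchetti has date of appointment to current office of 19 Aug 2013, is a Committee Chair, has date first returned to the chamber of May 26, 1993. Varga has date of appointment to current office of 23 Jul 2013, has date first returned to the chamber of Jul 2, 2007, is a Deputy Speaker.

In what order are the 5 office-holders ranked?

By date of appointment to current office (earlier first): Castillo (14 Feb 2013); then Varga and Novak (both 23 Jul 2013); then Marchetti (19 Aug 2013); then Bianchi (22 Apr 2015).
Varga and Novak are each Deputy Speaker, so the next rule applies.
Among Varga and Novak, by date first returned to the chamber (later first): Varga (Jul 2, 2007) before Novak (Aug 20, 2005).
Full order: Castillo, Varga, Novak, Marchetti, Bianchi.

Castillo, Varga, Novak, Marchetti, Bianchi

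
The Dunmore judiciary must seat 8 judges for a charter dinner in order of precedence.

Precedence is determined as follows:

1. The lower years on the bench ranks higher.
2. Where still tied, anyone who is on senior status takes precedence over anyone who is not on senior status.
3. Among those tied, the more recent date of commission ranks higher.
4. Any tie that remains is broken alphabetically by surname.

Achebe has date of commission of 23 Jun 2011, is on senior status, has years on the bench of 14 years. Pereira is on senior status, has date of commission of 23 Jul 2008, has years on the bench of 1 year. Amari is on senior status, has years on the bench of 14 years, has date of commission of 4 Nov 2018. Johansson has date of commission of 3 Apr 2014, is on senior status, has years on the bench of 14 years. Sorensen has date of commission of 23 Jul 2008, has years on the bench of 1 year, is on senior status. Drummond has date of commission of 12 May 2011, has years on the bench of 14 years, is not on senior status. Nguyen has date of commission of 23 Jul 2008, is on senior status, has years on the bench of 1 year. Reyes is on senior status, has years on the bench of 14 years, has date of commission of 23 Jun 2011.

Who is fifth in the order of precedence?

Johansson

By years on the bench (lower first): Nguyen, Pereira and Sorensen (each 1 year); then Amari, Johansson, Achebe, Reyes and Drummond (each 14 years).
Nguyen, Pereira and Sorensen are each on senior status, so the next rule applies.
Nguyen, Pereira and Sorensen all have date of commission 23 Jul 2008, so the next rule applies.
Among Nguyen, Pereira and Sorensen, alphabetically by surname: Nguyen before Pereira before Sorensen.
Among Amari, Johansson, Achebe, Reyes and Drummond, on senior status before not on senior status: Amari, Johansson, Achebe and Reyes (on senior status) before Drummond (not on senior status).
Among Amari, Johansson, Achebe and Reyes, by date of commission (later first): Amari (4 Nov 2018) before Johansson (3 Apr 2014) before Achebe and Reyes (23 Jun 2011).
Among Achebe and Reyes, alphabetically by surname: Achebe before Reyes.
Order: Nguyen, Pereira, Sorensen, Amari, Johansson, Achebe, Reyes, Drummond.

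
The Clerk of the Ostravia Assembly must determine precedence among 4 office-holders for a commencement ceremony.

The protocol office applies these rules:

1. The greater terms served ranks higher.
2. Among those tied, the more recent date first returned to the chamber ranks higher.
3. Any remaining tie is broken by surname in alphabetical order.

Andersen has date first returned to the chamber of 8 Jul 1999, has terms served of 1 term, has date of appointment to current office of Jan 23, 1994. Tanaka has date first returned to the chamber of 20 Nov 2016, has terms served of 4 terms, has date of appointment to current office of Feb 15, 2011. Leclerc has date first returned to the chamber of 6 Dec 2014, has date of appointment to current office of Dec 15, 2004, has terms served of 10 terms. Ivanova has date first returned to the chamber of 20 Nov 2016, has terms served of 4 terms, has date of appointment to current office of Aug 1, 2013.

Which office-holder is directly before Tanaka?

Ivanova

By terms served (higher first): Leclerc (10 terms); then Ivanova and Tanaka (both 4 terms); then Andersen (1 term).
Ivanova and Tanaka both have date first returned to the chamber 20 Nov 2016, so the next rule applies.
Among Ivanova and Tanaka, alphabetically by surname: Ivanova before Tanaka.
Order: Leclerc, Ivanova, Tanaka, Andersen.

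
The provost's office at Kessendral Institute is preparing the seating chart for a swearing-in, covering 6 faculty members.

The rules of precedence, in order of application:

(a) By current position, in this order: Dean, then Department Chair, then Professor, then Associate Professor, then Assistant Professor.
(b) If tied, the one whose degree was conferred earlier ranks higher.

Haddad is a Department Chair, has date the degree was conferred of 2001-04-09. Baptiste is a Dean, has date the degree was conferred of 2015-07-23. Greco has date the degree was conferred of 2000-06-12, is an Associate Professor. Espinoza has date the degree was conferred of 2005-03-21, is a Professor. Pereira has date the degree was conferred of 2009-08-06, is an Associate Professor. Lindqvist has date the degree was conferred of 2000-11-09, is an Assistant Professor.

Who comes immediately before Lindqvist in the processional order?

Pereira

By current position: Baptiste (Dean); then Haddad (Department Chair); then Espinoza (Professor); then Greco and Pereira (Associate Professor); then Lindqvist (Assistant Professor).
Among Greco and Pereira, by date the degree was conferred (earlier first): Greco (2000-06-12) before Pereira (2009-08-06).
Order: Baptiste, Haddad, Espinoza, Greco, Pereira, Lindqvist.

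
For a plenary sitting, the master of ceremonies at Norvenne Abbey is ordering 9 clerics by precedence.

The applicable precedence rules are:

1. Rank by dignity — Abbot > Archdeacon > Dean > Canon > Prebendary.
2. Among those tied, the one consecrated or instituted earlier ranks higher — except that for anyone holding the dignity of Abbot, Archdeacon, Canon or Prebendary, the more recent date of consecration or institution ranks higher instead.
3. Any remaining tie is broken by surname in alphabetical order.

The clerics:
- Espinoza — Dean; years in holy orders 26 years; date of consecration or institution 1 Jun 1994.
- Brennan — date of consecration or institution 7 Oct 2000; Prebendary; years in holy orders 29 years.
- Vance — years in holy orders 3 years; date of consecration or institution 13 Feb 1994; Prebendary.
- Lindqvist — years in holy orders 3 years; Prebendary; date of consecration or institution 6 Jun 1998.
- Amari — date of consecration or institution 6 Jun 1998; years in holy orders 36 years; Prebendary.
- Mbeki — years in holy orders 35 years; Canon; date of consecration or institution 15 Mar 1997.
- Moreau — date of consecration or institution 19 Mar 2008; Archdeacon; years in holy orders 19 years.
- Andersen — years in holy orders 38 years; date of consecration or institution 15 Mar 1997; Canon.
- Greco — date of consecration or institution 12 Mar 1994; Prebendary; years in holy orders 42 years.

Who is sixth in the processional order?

By dignity: Moreau (Archdeacon); then Espinoza (Dean); then Andersen and Mbeki (Canon); then Brennan, Amari, Lindqvist, Greco and Vance (Prebendary).
Andersen and Mbeki both have date of consecration or institution 15 Mar 1997, so the next rule applies.
Among Andersen and Mbeki, alphabetically by surname: Andersen before Mbeki.
Among Brennan, Amari, Lindqvist, Greco and Vance, by date of consecration or institution (later first) (reversed rule for this group): Brennan (7 Oct 2000) before Amari and Lindqvist (6 Jun 1998) before Greco (12 Mar 1994) before Vance (13 Feb 1994).
Among Amari and Lindqvist, alphabetically by surname: Amari before Lindqvist.
Order: Moreau, Espinoza, Andersen, Mbeki, Brennan, Amari, Lindqvist, Greco, Vance.

Amari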